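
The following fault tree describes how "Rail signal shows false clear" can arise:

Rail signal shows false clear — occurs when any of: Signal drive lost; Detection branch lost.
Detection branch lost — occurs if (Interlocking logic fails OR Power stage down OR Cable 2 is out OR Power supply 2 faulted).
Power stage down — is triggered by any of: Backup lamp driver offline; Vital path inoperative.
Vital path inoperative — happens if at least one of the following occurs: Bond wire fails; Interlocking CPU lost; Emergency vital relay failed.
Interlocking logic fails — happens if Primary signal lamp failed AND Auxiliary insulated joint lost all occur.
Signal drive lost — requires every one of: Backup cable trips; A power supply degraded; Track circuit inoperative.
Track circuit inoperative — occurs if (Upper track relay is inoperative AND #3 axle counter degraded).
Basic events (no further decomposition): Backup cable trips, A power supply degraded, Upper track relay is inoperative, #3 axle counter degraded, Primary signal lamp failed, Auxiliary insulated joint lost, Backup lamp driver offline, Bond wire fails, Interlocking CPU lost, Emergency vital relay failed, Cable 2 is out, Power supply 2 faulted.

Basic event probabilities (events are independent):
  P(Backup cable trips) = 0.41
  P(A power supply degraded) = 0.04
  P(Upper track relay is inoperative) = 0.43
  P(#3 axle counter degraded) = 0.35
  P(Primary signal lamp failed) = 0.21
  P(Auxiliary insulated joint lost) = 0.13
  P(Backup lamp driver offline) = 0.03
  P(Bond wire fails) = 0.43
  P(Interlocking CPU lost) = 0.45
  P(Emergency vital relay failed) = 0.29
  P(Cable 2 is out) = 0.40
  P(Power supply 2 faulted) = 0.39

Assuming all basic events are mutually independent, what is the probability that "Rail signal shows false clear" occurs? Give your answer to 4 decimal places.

P(Track circuit inoperative) [AND] = 0.43 × 0.35 = 0.150500
P(Signal drive lost) [AND] = 0.41 × 0.04 × 0.150500 = 0.002468
P(Interlocking logic fails) [AND] = 0.21 × 0.13 = 0.027300
P(Vital path inoperative) [OR] = 1 − (1−0.43) × (1−0.45) × (1−0.29) = 0.777415
P(Power stage down) [OR] = 1 − (1−0.03) × (1−0.777415) = 0.784093
P(Detection branch lost) [OR] = 1 − (1−0.027300) × (1−0.784093) × (1−0.40) × (1−0.39) = 0.923135
P(Rail signal shows false clear) [OR] = 1 − (1−0.002468) × (1−0.923135) = 0.923325
Rounded to 4 decimal places: P(Rail signal shows false clear) ≈ 0.9233.

0.9233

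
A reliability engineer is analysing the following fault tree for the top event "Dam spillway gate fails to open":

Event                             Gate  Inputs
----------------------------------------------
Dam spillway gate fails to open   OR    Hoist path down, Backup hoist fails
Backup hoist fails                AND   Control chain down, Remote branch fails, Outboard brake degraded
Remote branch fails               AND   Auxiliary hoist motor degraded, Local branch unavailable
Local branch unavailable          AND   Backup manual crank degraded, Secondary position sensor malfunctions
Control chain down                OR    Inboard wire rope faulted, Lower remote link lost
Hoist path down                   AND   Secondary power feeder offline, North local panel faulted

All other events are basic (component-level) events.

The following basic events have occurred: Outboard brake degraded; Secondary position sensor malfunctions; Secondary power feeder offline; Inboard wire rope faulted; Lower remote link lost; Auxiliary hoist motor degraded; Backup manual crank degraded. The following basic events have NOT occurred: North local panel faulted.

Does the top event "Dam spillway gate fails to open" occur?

Hoist path down [AND]: Secondary power feeder offline=occurs, North local panel faulted=not → not all inputs occur → does not occur.
Control chain down [OR]: Inboard wire rope faulted=occurs, Lower remote link lost=occurs → at least one input occurs → occurs.
Local branch unavailable [AND]: Backup manual crank degraded=occurs, Secondary position sensor malfunctions=occurs → all inputs occur → occurs.
Remote branch fails [AND]: Auxiliary hoist motor degraded=occurs, Local branch unavailable=occurs → all inputs occur → occurs.
Backup hoist fails [AND]: Control chain down=occurs, Remote branch fails=occurs, Outboard brake degraded=occurs → all inputs occur → occurs.
Dam spillway gate fails to open [OR]: Hoist path down=not, Backup hoist fails=occurs → at least one input occurs → occurs.

Yes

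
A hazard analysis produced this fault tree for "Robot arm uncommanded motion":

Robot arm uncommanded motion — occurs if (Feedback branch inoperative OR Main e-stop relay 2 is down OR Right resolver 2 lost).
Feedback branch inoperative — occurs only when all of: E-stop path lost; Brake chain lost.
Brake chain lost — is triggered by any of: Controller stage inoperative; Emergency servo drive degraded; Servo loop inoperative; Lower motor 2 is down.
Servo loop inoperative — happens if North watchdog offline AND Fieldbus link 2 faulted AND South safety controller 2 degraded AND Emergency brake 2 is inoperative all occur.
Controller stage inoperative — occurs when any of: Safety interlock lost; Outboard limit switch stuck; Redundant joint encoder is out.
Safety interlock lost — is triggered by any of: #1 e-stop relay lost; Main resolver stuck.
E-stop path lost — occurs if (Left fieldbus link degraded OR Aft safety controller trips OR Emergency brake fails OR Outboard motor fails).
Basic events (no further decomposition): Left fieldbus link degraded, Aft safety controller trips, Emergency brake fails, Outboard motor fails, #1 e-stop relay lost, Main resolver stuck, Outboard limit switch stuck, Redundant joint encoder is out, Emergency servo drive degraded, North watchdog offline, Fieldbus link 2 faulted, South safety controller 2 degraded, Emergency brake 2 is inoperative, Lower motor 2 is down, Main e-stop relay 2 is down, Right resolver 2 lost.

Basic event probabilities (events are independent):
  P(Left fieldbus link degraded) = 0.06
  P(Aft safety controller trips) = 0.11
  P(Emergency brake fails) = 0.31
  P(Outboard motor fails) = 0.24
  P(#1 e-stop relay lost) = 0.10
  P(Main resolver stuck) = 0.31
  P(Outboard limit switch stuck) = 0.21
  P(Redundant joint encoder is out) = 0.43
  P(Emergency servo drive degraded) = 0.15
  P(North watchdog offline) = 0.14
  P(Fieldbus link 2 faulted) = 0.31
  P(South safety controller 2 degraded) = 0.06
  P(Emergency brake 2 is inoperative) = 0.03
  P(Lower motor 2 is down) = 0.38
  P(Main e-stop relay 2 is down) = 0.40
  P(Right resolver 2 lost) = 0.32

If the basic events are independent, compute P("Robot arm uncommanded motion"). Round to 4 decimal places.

0.7873

P(E-stop path lost) [OR] = 1 − (1−0.06) × (1−0.11) × (1−0.31) × (1−0.24) = 0.561287
P(Safety interlock lost) [OR] = 1 − (1−0.10) × (1−0.31) = 0.379000
P(Controller stage inoperative) [OR] = 1 − (1−0.379000) × (1−0.21) × (1−0.43) = 0.720364
P(Servo loop inoperative) [AND] = 0.14 × 0.31 × 0.06 × 0.03 = 0.000078
P(Brake chain lost) [OR] = 1 − (1−0.720364) × (1−0.15) × (1−0.000078) × (1−0.38) = 0.852643
P(Feedback branch inoperative) [AND] = 0.561287 × 0.852643 = 0.478577
P(Robot arm uncommanded motion) [OR] = 1 − (1−0.478577) × (1−0.40) × (1−0.32) = 0.787259
Rounded to 4 decimal places: P(Robot arm uncommanded motion) ≈ 0.7873.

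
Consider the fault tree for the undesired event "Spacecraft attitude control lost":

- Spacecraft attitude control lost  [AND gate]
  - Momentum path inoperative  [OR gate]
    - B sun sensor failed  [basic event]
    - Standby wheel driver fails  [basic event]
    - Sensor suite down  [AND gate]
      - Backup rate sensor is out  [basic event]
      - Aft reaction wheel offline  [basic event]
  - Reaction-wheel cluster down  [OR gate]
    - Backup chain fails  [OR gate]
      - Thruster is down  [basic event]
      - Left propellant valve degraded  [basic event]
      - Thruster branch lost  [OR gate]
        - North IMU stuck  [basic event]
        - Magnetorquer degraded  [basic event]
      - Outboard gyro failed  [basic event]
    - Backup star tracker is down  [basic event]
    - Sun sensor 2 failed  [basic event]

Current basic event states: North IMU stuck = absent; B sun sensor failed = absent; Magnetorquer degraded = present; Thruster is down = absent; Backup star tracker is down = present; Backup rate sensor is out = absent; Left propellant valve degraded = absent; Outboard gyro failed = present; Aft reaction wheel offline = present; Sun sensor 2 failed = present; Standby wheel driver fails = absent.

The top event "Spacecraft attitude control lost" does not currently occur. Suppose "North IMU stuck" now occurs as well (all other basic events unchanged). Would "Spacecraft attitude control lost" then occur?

No

Counterfactual: set "North IMU stuck" to occurred.
Sensor suite down [AND]: Backup rate sensor is out=not, Aft reaction wheel offline=occurs → not all inputs occur → does not occur.
Momentum path inoperative [OR]: B sun sensor failed=not, Standby wheel driver fails=not, Sensor suite down=not → no input occurs → does not occur.
Thruster branch lost [OR]: North IMU stuck=occurs, Magnetorquer degraded=occurs → at least one input occurs → occurs.
Backup chain fails [OR]: Thruster is down=not, Left propellant valve degraded=not, Thruster branch lost=occurs, Outboard gyro failed=occurs → at least one input occurs → occurs.
Reaction-wheel cluster down [OR]: Backup chain fails=occurs, Backup star tracker is down=occurs, Sun sensor 2 failed=occurs → at least one input occurs → occurs.
Spacecraft attitude control lost [AND]: Momentum path inoperative=not, Reaction-wheel cluster down=occurs → not all inputs occur → does not occur.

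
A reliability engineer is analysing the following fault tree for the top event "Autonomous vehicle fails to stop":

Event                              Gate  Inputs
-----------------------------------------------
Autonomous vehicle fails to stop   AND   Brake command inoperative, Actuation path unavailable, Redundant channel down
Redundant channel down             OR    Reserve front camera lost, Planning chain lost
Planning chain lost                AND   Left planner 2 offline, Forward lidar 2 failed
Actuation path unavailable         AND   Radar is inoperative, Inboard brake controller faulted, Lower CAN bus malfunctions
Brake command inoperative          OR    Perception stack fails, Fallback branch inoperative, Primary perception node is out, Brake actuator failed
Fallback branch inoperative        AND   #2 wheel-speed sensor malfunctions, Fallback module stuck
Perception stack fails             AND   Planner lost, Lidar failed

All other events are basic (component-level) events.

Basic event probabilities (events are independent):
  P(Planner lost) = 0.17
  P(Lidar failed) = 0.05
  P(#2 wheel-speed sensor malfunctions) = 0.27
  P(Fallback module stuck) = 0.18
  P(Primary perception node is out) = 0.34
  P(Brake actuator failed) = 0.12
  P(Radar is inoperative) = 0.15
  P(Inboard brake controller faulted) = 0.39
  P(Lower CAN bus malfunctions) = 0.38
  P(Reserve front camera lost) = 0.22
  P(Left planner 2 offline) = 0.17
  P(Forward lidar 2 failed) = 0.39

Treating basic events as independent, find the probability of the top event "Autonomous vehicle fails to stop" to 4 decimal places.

0.0027

P(Perception stack fails) [AND] = 0.17 × 0.05 = 0.008500
P(Fallback branch inoperative) [AND] = 0.27 × 0.18 = 0.048600
P(Brake command inoperative) [OR] = 1 − (1−0.008500) × (1−0.048600) × (1−0.34) × (1−0.12) = 0.452124
P(Actuation path unavailable) [AND] = 0.15 × 0.39 × 0.38 = 0.022230
P(Planning chain lost) [AND] = 0.17 × 0.39 = 0.066300
P(Redundant channel down) [OR] = 1 − (1−0.22) × (1−0.066300) = 0.271714
P(Autonomous vehicle fails to stop) [AND] = 0.452124 × 0.022230 × 0.271714 = 0.002731
Rounded to 4 decimal places: P(Autonomous vehicle fails to stop) ≈ 0.0027.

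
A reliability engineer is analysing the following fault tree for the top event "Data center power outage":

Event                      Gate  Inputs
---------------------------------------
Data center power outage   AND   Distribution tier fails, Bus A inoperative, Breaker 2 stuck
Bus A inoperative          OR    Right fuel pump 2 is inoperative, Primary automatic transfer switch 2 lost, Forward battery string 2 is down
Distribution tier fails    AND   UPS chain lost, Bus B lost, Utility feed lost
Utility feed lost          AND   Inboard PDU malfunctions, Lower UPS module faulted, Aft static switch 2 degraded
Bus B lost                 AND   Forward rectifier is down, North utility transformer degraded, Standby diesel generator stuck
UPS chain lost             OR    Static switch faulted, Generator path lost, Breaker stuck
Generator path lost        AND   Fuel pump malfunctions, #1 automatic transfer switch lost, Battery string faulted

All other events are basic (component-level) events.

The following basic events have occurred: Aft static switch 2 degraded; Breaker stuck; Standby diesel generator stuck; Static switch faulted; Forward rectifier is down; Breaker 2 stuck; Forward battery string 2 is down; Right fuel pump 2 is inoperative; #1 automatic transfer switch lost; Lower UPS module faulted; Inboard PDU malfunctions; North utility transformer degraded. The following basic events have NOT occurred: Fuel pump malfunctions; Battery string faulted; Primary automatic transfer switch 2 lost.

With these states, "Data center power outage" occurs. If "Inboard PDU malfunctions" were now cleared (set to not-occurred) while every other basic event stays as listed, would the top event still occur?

Counterfactual: set "Inboard PDU malfunctions" to not occurred.
Generator path lost [AND]: Fuel pump malfunctions=not, #1 automatic transfer switch lost=occurs, Battery string faulted=not → not all inputs occur → does not occur.
UPS chain lost [OR]: Static switch faulted=occurs, Generator path lost=not, Breaker stuck=occurs → at least one input occurs → occurs.
Bus B lost [AND]: Forward rectifier is down=occurs, North utility transformer degraded=occurs, Standby diesel generator stuck=occurs → all inputs occur → occurs.
Utility feed lost [AND]: Inboard PDU malfunctions=not, Lower UPS module faulted=occurs, Aft static switch 2 degraded=occurs → not all inputs occur → does not occur.
Distribution tier fails [AND]: UPS chain lost=occurs, Bus B lost=occurs, Utility feed lost=not → not all inputs occur → does not occur.
Bus A inoperative [OR]: Right fuel pump 2 is inoperative=occurs, Primary automatic transfer switch 2 lost=not, Forward battery string 2 is down=occurs → at least one input occurs → occurs.
Data center power outage [AND]: Distribution tier fails=not, Bus A inoperative=occurs, Breaker 2 stuck=occurs → not all inputs occur → does not occur.

No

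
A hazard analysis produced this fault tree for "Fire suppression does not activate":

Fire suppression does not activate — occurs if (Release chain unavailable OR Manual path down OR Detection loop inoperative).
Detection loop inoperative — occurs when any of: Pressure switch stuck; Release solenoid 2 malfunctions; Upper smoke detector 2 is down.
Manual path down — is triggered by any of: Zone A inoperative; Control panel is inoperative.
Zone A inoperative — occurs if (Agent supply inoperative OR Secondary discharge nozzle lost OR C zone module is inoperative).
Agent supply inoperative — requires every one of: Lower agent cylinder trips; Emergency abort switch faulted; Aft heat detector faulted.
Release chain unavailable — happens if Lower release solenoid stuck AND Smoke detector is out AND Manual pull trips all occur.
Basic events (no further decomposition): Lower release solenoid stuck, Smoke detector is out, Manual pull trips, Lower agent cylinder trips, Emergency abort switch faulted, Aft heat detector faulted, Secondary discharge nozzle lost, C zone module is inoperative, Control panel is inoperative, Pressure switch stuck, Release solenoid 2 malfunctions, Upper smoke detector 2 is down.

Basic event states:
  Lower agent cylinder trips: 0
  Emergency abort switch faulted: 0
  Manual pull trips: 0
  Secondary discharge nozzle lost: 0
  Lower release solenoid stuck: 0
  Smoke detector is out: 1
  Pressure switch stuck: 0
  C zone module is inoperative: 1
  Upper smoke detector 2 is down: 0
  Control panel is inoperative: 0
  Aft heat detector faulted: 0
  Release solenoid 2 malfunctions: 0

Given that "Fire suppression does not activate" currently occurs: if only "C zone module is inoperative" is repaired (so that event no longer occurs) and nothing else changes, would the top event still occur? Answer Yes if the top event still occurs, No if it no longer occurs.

Counterfactual: set "C zone module is inoperative" to not occurred.
Release chain unavailable [AND]: Lower release solenoid stuck=not, Smoke detector is out=occurs, Manual pull trips=not → not all inputs occur → does not occur.
Agent supply inoperative [AND]: Lower agent cylinder trips=not, Emergency abort switch faulted=not, Aft heat detector faulted=not → not all inputs occur → does not occur.
Zone A inoperative [OR]: Agent supply inoperative=not, Secondary discharge nozzle lost=not, C zone module is inoperative=not → no input occurs → does not occur.
Manual path down [OR]: Zone A inoperative=not, Control panel is inoperative=not → no input occurs → does not occur.
Detection loop inoperative [OR]: Pressure switch stuck=not, Release solenoid 2 malfunctions=not, Upper smoke detector 2 is down=not → no input occurs → does not occur.
Fire suppression does not activate [OR]: Release chain unavailable=not, Manual path down=not, Detection loop inoperative=not → no input occurs → does not occur.

No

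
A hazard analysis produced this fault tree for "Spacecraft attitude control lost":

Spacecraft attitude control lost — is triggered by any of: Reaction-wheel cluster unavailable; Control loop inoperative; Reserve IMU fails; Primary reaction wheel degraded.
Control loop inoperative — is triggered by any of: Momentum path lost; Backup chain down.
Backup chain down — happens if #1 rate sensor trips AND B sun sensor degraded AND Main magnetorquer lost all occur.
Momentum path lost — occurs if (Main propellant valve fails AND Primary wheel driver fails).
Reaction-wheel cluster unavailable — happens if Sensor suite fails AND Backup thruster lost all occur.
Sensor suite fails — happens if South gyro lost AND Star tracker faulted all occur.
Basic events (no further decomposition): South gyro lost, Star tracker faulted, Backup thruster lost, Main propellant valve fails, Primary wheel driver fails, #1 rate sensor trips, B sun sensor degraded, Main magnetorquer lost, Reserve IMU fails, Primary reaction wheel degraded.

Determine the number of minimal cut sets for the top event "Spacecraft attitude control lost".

5

Sensor suite fails [AND]: one cut set from each child combined → 1 × 1 = 1 cut set(s).
Reaction-wheel cluster unavailable [AND]: one cut set from each child combined → 1 × 1 = 1 cut set(s).
Momentum path lost [AND]: one cut set from each child combined → 1 × 1 = 1 cut set(s).
Backup chain down [AND]: one cut set from each child combined → 1 × 1 × 1 = 1 cut set(s).
Control loop inoperative [OR]: union of children's cut sets → 2 cut set(s).
Spacecraft attitude control lost [OR]: union of children's cut sets → 5 cut set(s).
Minimal cut sets: {Backup thruster lost, South gyro lost, Star tracker faulted}; {Main propellant valve fails, Primary wheel driver fails}; {#1 rate sensor trips, B sun sensor degraded, Main magnetorquer lost}; {Reserve IMU fails}; {Primary reaction wheel degraded}.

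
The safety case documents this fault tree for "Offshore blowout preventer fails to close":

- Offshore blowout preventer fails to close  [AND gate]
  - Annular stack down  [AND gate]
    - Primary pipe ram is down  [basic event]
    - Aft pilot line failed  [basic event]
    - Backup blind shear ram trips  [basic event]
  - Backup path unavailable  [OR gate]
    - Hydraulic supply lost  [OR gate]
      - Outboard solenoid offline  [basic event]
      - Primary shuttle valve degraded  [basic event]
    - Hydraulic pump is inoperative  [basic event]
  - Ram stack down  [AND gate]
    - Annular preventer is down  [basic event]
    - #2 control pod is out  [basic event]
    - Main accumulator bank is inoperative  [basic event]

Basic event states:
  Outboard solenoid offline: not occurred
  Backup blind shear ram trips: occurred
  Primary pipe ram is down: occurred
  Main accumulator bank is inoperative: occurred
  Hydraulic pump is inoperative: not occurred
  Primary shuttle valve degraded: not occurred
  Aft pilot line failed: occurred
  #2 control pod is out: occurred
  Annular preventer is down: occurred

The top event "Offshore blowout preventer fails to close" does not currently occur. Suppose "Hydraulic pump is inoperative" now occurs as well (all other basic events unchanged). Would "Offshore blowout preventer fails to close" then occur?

Counterfactual: set "Hydraulic pump is inoperative" to occurred.
Annular stack down [AND]: Primary pipe ram is down=occurs, Aft pilot line failed=occurs, Backup blind shear ram trips=occurs → all inputs occur → occurs.
Hydraulic supply lost [OR]: Outboard solenoid offline=not, Primary shuttle valve degraded=not → no input occurs → does not occur.
Backup path unavailable [OR]: Hydraulic supply lost=not, Hydraulic pump is inoperative=occurs → at least one input occurs → occurs.
Ram stack down [AND]: Annular preventer is down=occurs, #2 control pod is out=occurs, Main accumulator bank is inoperative=occurs → all inputs occur → occurs.
Offshore blowout preventer fails to close [AND]: Annular stack down=occurs, Backup path unavailable=occurs, Ram stack down=occurs → all inputs occur → occurs.

Yes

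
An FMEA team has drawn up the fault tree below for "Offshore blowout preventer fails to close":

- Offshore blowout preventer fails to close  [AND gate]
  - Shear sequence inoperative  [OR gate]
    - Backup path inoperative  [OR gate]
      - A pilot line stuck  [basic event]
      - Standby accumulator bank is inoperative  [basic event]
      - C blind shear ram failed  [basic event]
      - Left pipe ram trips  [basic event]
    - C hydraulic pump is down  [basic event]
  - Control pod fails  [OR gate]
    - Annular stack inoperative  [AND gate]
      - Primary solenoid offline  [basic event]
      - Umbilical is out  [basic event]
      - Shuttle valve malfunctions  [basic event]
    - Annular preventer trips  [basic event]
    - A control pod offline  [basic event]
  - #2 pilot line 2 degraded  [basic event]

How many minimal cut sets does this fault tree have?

15

Backup path inoperative [OR]: union of children's cut sets → 4 cut set(s).
Shear sequence inoperative [OR]: union of children's cut sets → 5 cut set(s).
Annular stack inoperative [AND]: one cut set from each child combined → 1 × 1 × 1 = 1 cut set(s).
Control pod fails [OR]: union of children's cut sets → 3 cut set(s).
Offshore blowout preventer fails to close [AND]: one cut set from each child combined → 5 × 3 × 1 = 15 cut set(s).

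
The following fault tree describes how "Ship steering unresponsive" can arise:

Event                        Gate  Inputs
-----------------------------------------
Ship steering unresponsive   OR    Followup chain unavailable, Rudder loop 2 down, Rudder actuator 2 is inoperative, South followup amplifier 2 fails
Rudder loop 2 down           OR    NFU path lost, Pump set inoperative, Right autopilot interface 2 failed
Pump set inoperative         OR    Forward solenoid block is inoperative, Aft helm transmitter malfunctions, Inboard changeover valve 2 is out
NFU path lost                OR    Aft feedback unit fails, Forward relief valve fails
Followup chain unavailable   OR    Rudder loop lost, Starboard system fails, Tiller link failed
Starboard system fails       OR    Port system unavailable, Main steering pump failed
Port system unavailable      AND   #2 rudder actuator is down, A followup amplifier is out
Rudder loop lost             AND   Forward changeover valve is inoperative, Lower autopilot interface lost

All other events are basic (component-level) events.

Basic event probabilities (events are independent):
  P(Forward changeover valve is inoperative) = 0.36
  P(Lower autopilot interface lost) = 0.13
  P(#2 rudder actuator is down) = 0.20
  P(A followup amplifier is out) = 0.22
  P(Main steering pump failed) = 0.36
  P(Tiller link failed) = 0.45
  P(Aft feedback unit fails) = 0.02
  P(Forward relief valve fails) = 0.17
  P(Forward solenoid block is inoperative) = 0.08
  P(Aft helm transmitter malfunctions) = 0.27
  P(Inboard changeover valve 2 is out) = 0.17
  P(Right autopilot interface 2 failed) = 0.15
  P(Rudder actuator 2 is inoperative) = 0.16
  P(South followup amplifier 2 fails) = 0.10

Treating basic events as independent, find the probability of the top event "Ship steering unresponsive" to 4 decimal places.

P(Rudder loop lost) [AND] = 0.36 × 0.13 = 0.046800
P(Port system unavailable) [AND] = 0.20 × 0.22 = 0.044000
P(Starboard system fails) [OR] = 1 − (1−0.044000) × (1−0.36) = 0.388160
P(Followup chain unavailable) [OR] = 1 − (1−0.046800) × (1−0.388160) × (1−0.45) = 0.679237
P(NFU path lost) [OR] = 1 − (1−0.02) × (1−0.17) = 0.186600
P(Pump set inoperative) [OR] = 1 − (1−0.08) × (1−0.27) × (1−0.17) = 0.442572
P(Rudder loop 2 down) [OR] = 1 − (1−0.186600) × (1−0.442572) × (1−0.15) = 0.614600
P(Ship steering unresponsive) [OR] = 1 − (1−0.679237) × (1−0.614600) × (1−0.16) × (1−0.10) = 0.906542
Rounded to 4 decimal places: P(Ship steering unresponsive) ≈ 0.9065.

0.9065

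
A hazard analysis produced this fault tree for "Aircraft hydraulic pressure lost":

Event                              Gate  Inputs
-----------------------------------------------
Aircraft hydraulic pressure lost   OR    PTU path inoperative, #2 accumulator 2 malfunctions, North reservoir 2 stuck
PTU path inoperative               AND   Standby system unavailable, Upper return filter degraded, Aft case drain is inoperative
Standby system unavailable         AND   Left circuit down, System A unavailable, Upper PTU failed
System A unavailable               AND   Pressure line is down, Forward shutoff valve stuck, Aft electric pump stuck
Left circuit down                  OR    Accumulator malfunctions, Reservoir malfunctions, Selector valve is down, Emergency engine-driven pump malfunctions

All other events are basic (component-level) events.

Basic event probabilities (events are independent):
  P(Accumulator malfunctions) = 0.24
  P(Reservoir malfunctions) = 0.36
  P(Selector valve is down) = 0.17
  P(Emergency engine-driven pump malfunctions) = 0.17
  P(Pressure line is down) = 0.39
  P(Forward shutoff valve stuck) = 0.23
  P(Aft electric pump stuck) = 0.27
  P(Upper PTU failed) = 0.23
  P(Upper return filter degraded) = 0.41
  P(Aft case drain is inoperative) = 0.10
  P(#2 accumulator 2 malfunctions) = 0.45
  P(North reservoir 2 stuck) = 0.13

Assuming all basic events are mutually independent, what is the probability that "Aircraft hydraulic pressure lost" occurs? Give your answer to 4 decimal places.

P(Left circuit down) [OR] = 1 − (1−0.24) × (1−0.36) × (1−0.17) × (1−0.17) = 0.664919
P(System A unavailable) [AND] = 0.39 × 0.23 × 0.27 = 0.024219
P(Standby system unavailable) [AND] = 0.664919 × 0.024219 × 0.23 = 0.003704
P(PTU path inoperative) [AND] = 0.003704 × 0.41 × 0.10 = 0.000152
P(Aircraft hydraulic pressure lost) [OR] = 1 − (1−0.000152) × (1−0.45) × (1−0.13) = 0.521573
Rounded to 4 decimal places: P(Aircraft hydraulic pressure lost) ≈ 0.5216.

0.5216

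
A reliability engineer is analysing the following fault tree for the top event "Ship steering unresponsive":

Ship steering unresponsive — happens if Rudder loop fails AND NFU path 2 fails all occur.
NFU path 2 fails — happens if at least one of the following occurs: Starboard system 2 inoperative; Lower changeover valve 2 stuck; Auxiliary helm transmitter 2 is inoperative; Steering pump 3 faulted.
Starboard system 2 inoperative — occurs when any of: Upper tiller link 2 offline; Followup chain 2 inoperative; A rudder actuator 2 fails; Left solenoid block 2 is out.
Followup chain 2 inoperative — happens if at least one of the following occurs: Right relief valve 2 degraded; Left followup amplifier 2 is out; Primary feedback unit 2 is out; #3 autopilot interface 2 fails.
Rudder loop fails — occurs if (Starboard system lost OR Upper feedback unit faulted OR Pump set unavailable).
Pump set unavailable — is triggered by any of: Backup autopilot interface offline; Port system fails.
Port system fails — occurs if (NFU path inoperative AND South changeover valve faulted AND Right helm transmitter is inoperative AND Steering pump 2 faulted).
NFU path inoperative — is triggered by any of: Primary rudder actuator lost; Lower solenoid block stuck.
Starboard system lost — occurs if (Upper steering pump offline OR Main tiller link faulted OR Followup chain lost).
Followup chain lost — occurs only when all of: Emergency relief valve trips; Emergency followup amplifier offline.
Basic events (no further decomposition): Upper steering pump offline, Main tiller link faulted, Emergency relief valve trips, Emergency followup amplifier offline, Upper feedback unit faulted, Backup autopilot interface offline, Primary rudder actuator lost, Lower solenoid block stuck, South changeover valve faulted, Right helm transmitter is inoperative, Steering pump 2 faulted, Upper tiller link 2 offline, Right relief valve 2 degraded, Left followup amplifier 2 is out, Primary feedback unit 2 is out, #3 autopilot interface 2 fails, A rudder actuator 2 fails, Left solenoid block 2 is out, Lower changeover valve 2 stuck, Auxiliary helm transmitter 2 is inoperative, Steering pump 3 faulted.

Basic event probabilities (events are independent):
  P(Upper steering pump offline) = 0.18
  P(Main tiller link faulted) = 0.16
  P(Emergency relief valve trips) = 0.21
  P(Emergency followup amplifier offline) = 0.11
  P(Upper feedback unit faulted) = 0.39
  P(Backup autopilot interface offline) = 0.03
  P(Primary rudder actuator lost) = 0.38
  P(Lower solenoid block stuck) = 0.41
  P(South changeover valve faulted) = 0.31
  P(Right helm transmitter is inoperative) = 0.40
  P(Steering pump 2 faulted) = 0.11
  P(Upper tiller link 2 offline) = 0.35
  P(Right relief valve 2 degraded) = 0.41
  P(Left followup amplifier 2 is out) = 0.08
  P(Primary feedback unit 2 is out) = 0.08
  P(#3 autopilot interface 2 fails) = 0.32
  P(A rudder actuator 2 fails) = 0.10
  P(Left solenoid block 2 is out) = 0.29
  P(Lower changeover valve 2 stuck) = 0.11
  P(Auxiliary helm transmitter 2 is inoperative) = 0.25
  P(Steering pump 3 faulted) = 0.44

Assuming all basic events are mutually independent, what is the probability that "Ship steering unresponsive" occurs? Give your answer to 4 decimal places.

0.5734

P(Followup chain lost) [AND] = 0.21 × 0.11 = 0.023100
P(Starboard system lost) [OR] = 1 − (1−0.18) × (1−0.16) × (1−0.023100) = 0.327111
P(NFU path inoperative) [OR] = 1 − (1−0.38) × (1−0.41) = 0.634200
P(Port system fails) [AND] = 0.634200 × 0.31 × 0.40 × 0.11 = 0.008650
P(Pump set unavailable) [OR] = 1 − (1−0.03) × (1−0.008650) = 0.038391
P(Rudder loop fails) [OR] = 1 − (1−0.327111) × (1−0.39) × (1−0.038391) = 0.605296
P(Followup chain 2 inoperative) [OR] = 1 − (1−0.41) × (1−0.08) × (1−0.08) × (1−0.32) = 0.660424
P(Starboard system 2 inoperative) [OR] = 1 − (1−0.35) × (1−0.660424) × (1−0.10) × (1−0.29) = 0.858957
P(NFU path 2 fails) [OR] = 1 − (1−0.858957) × (1−0.11) × (1−0.25) × (1−0.44) = 0.947278
P(Ship steering unresponsive) [AND] = 0.605296 × 0.947278 = 0.573384
Rounded to 4 decimal places: P(Ship steering unresponsive) ≈ 0.5734.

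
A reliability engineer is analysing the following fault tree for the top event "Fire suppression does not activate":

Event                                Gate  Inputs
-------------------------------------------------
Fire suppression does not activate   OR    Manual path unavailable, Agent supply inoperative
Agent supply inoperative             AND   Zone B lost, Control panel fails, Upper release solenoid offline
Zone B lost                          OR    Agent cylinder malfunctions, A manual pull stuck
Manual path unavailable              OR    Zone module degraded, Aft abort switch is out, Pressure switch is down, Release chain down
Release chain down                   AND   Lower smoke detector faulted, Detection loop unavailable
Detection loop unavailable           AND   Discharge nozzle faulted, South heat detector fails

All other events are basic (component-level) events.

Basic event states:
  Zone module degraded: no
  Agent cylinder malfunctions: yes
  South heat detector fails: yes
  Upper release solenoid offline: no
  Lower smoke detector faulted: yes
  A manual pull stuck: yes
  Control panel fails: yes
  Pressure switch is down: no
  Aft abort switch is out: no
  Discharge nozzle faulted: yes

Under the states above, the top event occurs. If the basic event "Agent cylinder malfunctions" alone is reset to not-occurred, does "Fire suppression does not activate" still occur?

Yes

Counterfactual: set "Agent cylinder malfunctions" to not occurred.
Detection loop unavailable [AND]: Discharge nozzle faulted=occurs, South heat detector fails=occurs → all inputs occur → occurs.
Release chain down [AND]: Lower smoke detector faulted=occurs, Detection loop unavailable=occurs → all inputs occur → occurs.
Manual path unavailable [OR]: Zone module degraded=not, Aft abort switch is out=not, Pressure switch is down=not, Release chain down=occurs → at least one input occurs → occurs.
Zone B lost [OR]: Agent cylinder malfunctions=not, A manual pull stuck=occurs → at least one input occurs → occurs.
Agent supply inoperative [AND]: Zone B lost=occurs, Control panel fails=occurs, Upper release solenoid offline=not → not all inputs occur → does not occur.
Fire suppression does not activate [OR]: Manual path unavailable=occurs, Agent supply inoperative=not → at least one input occurs → occurs.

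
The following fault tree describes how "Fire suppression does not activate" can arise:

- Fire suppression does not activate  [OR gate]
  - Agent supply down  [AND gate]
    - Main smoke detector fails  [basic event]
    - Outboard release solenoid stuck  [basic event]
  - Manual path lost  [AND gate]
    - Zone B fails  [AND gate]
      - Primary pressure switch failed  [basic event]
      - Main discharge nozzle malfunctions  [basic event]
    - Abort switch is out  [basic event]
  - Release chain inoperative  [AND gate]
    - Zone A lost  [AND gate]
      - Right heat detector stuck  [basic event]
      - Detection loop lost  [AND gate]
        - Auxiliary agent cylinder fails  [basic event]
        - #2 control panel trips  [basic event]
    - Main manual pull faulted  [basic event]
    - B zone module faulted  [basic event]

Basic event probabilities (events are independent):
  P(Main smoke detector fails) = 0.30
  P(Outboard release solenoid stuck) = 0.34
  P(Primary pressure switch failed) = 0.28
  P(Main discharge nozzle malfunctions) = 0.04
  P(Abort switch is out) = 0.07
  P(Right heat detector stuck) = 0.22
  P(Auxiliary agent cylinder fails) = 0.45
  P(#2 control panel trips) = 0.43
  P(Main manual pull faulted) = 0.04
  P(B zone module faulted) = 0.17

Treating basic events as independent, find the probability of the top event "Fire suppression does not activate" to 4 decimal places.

P(Agent supply down) [AND] = 0.30 × 0.34 = 0.102000
P(Zone B fails) [AND] = 0.28 × 0.04 = 0.011200
P(Manual path lost) [AND] = 0.011200 × 0.07 = 0.000784
P(Detection loop lost) [AND] = 0.45 × 0.43 = 0.193500
P(Zone A lost) [AND] = 0.22 × 0.193500 = 0.042570
P(Release chain inoperative) [AND] = 0.042570 × 0.04 × 0.17 = 0.000289
P(Fire suppression does not activate) [OR] = 1 − (1−0.102000) × (1−0.000784) × (1−0.000289) = 0.102963
Rounded to 4 decimal places: P(Fire suppression does not activate) ≈ 0.1030.

0.1030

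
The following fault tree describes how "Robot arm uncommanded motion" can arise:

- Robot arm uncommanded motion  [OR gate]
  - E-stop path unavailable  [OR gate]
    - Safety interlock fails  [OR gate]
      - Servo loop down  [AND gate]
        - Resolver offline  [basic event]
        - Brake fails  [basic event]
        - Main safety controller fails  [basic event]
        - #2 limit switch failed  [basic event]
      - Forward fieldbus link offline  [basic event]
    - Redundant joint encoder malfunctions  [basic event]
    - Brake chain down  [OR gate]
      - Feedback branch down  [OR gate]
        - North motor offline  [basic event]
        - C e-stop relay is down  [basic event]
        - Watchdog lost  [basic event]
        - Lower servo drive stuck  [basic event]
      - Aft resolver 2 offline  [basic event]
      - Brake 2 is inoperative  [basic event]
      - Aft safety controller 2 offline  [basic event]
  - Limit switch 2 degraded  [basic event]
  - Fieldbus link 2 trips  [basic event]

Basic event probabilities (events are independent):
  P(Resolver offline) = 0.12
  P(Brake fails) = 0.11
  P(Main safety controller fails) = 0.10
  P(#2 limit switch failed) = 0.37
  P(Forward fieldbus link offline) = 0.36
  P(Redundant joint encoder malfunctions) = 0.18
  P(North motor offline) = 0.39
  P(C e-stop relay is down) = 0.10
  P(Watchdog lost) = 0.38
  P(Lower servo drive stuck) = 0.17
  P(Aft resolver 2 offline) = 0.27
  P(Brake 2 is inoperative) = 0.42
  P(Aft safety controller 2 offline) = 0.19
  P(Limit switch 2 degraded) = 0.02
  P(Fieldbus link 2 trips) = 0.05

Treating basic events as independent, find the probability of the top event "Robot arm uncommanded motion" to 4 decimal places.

P(Servo loop down) [AND] = 0.12 × 0.11 × 0.10 × 0.37 = 0.000488
P(Safety interlock fails) [OR] = 1 − (1−0.000488) × (1−0.36) = 0.360312
P(Feedback branch down) [OR] = 1 − (1−0.39) × (1−0.10) × (1−0.38) × (1−0.17) = 0.717485
P(Brake chain down) [OR] = 1 − (1−0.717485) × (1−0.27) × (1−0.42) × (1−0.19) = 0.903110
P(E-stop path unavailable) [OR] = 1 − (1−0.360312) × (1−0.18) × (1−0.903110) = 0.949177
P(Robot arm uncommanded motion) [OR] = 1 − (1−0.949177) × (1−0.02) × (1−0.05) = 0.952684
Rounded to 4 decimal places: P(Robot arm uncommanded motion) ≈ 0.9527.

0.9527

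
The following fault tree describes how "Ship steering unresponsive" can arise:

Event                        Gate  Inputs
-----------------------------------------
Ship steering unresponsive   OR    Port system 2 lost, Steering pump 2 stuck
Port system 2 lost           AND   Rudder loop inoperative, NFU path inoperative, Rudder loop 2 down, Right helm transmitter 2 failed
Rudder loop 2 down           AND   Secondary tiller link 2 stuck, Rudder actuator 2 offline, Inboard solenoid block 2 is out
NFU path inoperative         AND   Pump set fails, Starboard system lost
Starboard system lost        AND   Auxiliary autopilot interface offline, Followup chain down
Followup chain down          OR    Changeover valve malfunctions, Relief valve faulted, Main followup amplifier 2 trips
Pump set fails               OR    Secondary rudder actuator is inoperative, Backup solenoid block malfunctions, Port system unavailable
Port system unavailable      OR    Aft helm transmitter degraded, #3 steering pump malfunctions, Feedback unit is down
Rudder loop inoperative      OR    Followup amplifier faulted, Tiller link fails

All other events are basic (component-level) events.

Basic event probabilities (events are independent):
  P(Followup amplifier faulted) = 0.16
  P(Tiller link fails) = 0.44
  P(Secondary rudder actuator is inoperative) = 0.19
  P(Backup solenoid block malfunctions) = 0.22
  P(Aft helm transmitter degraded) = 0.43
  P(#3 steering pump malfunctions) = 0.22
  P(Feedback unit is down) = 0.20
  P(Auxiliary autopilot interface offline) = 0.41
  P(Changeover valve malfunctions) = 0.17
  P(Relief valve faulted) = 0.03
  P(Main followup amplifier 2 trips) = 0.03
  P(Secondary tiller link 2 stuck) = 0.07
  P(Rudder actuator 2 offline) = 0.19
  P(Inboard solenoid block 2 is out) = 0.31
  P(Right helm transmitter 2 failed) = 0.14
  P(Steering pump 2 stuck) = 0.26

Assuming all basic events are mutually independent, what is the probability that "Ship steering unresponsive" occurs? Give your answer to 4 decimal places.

0.2600

P(Rudder loop inoperative) [OR] = 1 − (1−0.16) × (1−0.44) = 0.529600
P(Port system unavailable) [OR] = 1 − (1−0.43) × (1−0.22) × (1−0.20) = 0.644320
P(Pump set fails) [OR] = 1 − (1−0.19) × (1−0.22) × (1−0.644320) = 0.775281
P(Followup chain down) [OR] = 1 − (1−0.17) × (1−0.03) × (1−0.03) = 0.219053
P(Starboard system lost) [AND] = 0.41 × 0.219053 = 0.089812
P(NFU path inoperative) [AND] = 0.775281 × 0.089812 = 0.069630
P(Rudder loop 2 down) [AND] = 0.07 × 0.19 × 0.31 = 0.004123
P(Port system 2 lost) [AND] = 0.529600 × 0.069630 × 0.004123 × 0.14 = 0.000021
P(Ship steering unresponsive) [OR] = 1 − (1−0.000021) × (1−0.26) = 0.260016
Rounded to 4 decimal places: P(Ship steering unresponsive) ≈ 0.2600.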